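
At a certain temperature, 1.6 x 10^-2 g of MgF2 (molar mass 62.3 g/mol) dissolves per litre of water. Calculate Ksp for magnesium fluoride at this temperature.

Molar solubility s = (1.6 × 10^-2 g/L) / (62.3 g/mol) = 2.57 × 10^-4 M.
MgF2(s) ⇌ Mg^2+(aq) + 2 F^-(aq)
If s mol/L of MgF2 dissolves, [Mg^2+] = s and [F^-] = 2s.
Ksp = [Mg^2+][F^-]^2
So Ksp = s × (2s)^2 = 4s^3
Ksp = 4 × (2.57 x 10^-4)^3 = 6.8 × 10^-11

Ksp = 6.8 × 10^-11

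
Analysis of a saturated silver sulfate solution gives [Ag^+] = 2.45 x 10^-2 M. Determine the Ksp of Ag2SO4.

Ksp ≈ 7.35e-6

Ag2SO4(s) ⇌ 2 Ag^+ + SO4^2-
Stoichiometry gives [SO4^2-] = (1/2)[Ag^+] = 1.225 x 10^-2 M.
Ksp = [Ag^+]^2[SO4^2-]
Ksp = (2.45 × 10^-2)^2 × 1.225 × 10^-2 = 7.35 × 10^-6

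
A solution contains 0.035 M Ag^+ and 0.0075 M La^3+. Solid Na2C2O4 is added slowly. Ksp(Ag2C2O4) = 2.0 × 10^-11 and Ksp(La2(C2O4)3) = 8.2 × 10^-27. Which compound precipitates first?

Ag2C2O4

Each salt begins to precipitate when Q = Ksp, i.e. when [C2O4^2-] reaches its threshold.
For Ag2C2O4: 2.0 × 10^-11 = (0.035)^2 × [C2O4^2-]  ⇒  [C2O4^2-] = 1.6 × 10^-8 M.
For La2(C2O4)3: 8.2 × 10^-27 = (0.0075)^2 × [C2O4^2-]^3  ⇒  [C2O4^2-] = 5.3 × 10^-8 M.
The salt with the lower threshold [C2O4^2-] precipitates first: Ag2C2O4.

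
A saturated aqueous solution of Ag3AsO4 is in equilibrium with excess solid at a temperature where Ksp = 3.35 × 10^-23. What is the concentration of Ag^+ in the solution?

Ag3AsO4(s) ⇌ 3 Ag^+ + AsO4^3-
Ksp = [Ag^+]^3[AsO4^3-]
For each mole of Ag3AsO4 that dissolves: [Ag^+] = 3s, [AsO4^3-] = s.
Ksp = (3s)^3s = 27s^4
Solving, s = (3.35 × 10^-23/27)^(1/4) = 1.055 × 10^-6 M
[Ag^+] = 3s = 3.17 × 10^-6 M

[Ag^+] = 3.17e-6 M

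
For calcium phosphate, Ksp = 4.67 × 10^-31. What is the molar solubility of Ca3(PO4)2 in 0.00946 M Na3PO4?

Ca3(PO4)2(s) ⇌ 3 Ca^2+(aq) + 2 PO4^3-(aq)
Ksp = [Ca^2+]^3[PO4^3-]^2
If s mol/L dissolves here, [Ca^2+] = 3s, [PO4^3-] = 0.00946 + 2s ≈ 0.00946 (since PO4^3- from Na3PO4 dominates).
Ksp ≈ (3s)^3 × (0.00946)^2
s = 5.78 x 10^-10 M
Check: 2s = 1.2 × 10^-9 ≪ 0.00946, so the approximation is valid.

s ≈ 5.78 x 10^-10 M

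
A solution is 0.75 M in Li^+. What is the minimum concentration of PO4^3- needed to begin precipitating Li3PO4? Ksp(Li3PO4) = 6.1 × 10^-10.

[PO4^3-] = 1.4e-9 M

Li3PO4(s) ⇌ 3 Li^+ + PO4^3-
Ksp = [Li^+]^3[PO4^3-]
Precipitation begins when Q = Ksp. With [Li^+] = 0.75 M:
6.1 × 10^-10 = (0.75)^3 × [PO4^3-]
[PO4^3-] = (6.1 × 10^-10 / 4.22 x 10^-1) = 1.4 × 10^-9 M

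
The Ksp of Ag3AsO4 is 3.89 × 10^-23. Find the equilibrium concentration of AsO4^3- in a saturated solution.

Ag3AsO4(s) <=> 3 Ag^+ + AsO4^3-
Ksp = [Ag^+]^3[AsO4^3-]
With molar solubility s: [Ag^+] = 3s, [AsO4^3-] = s.
Substituting: Ksp = (3s)^3s = 27s^4
s^4 = 3.89 × 10^-23 / 27, so s = 1.096 × 10^-6 M
[AsO4^3-] = s = 1.10 x 10^-6 M

[AsO4^3-] ≈ 1.10 × 10^-6 M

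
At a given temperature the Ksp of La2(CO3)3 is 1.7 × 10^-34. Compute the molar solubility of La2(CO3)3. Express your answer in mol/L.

La2(CO3)3(s) <=> 2 La^3+(aq) + 3 CO3^2-(aq)
Ksp = [La^3+]^2[CO3^2-]^3
For each mole of La2(CO3)3 that dissolves: [La^3+] = 2s, [CO3^2-] = 3s.
Ksp = (2s)^2(3s)^3 = 108s^5
s^5 = 1.7 × 10^-34 / 108, so s = 6.9 × 10^-8 M

s ≈ 6.9 × 10^-8 M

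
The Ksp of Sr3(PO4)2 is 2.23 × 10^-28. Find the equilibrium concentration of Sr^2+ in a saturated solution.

3.47 × 10^-6 M

Sr3(PO4)2(s) ⇌ 3 Sr^2+ + 2 PO4^3-
Ksp = [Sr^2+]^3[PO4^3-]^2
If s mol/L of Sr3(PO4)2 dissolves, [Sr^2+] = 3s and [PO4^3-] = 2s.
Substituting: Ksp = (3s)^3(2s)^2 = 108s^5
s^5 = 2.23 × 10^-28 / 108, so s = 1.156 × 10^-6 M
[Sr^2+] = 3s = 3.47 x 10^-6 M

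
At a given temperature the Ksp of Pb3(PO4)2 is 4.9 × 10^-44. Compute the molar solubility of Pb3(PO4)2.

Pb3(PO4)2(s) ⇌ 3 Pb^2+ + 2 PO4^3-
Ksp = [Pb^2+]^3[PO4^3-]^2
With molar solubility s: [Pb^2+] = 3s, [PO4^3-] = 2s.
Substituting: Ksp = (3s)^3(2s)^2 = 108s^5
Solving, s = (4.9 × 10^-44/108)^(1/5) = 8.5 x 10^-10 M

s = 8.5e-10 M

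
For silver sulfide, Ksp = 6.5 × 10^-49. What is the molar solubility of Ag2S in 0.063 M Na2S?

Ag2S(s) ⇌ 2 Ag^+(aq) + S^2-(aq)
Ksp = [Ag^+]^2[S^2-]
Let s = moles of Ag2S that dissolve per litre. [Ag^+] = 2s, [S^2-] = 0.063 + s ≈ 0.063 (Ksp is small, so little additional dissolves).
Ksp ≈ (2s)^2 × 0.063
s = 1.6 × 10^-24 M
Check: s = 1.6 × 10^-24 ≪ 0.063, so the approximation is valid.

s = 1.6 x 10^-24 M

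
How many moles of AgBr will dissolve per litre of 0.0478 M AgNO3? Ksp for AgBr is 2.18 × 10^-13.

AgBr(s) <=> Ag^+(aq) + Br^-(aq)
Ksp = [Ag^+][Br^-]
Let s = moles of AgBr that dissolve per litre. [Ag^+] = 0.0478 + s ≈ 0.0478, [Br^-] = s (Ksp is small, so little additional dissolves).
Ksp ≈ 0.0478 × s
s = 4.56 × 10^-12 M
Check: s = 4.6 × 10^-12 ≪ 0.0478, so the approximation is valid.

s = 4.56 × 10^-12 M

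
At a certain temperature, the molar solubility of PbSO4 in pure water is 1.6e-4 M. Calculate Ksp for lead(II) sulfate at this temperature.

2.6 × 10^-8

PbSO4(s) <=> Pb^2+ + SO4^2-
Let s = molar solubility. Then [Pb^2+] = s and [SO4^2-] = s.
Ksp = [Pb^2+][SO4^2-]
Ksp = (s)(s) = s^2
Ksp = (1.6 × 10^-4)^2 = 2.6 × 10^-8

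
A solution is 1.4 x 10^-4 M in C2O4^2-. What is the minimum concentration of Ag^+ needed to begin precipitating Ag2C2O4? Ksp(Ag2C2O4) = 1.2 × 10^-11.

2.9 x 10^-4 M

Ag2C2O4(s) ⇌ 2 Ag^+ + C2O4^2-
Ksp = [Ag^+]^2[C2O4^2-]
Precipitation begins when Q = Ksp. With [C2O4^2-] = 1.4 x 10^-4 M:
1.2 × 10^-11 = (1.4 x 10^-4) × [Ag^+]^2
[Ag^+] = (1.2 × 10^-11 / 1.4 x 10^-4)^(1/2) = 2.9 × 10^-4 M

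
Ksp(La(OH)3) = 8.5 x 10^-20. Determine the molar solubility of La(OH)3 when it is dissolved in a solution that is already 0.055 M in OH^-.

La(OH)3(s) <=> La^3+(aq) + 3 OH^-(aq)
Ksp = [La^3+][OH^-]^3
Let s be the molar solubility in this solution. [La^3+] = s, [OH^-] = 0.055 + 3s ≈ 0.055 (since the OH^- already present dominates).
Ksp ≈ s × (0.055)^3
s = 5.1 × 10^-16 M
Check: 3s = 1.5 x 10^-15 ≪ 0.055, so the approximation is valid.

5.1e-16 M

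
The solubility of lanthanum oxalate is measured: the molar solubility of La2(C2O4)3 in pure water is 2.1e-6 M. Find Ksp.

Ksp ≈ 4.4e-27

La2(C2O4)3(s) ⇌ 2 La^3+ + 3 C2O4^2-
With molar solubility s: [La^3+] = 2s, [C2O4^2-] = 3s.
Ksp = [La^3+]^2[C2O4^2-]^3
So Ksp = (2s)^2 × (3s)^3 = 108s^5
Ksp = 108 × (2.1 × 10^-6)^5 = 4.4 × 10^-27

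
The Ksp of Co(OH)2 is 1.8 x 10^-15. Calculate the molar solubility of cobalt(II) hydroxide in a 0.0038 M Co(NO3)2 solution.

3.4e-7 M

Co(OH)2(s) <=> Co^2+(aq) + 2 OH^-(aq)
Ksp = [Co^2+][OH^-]^2
Let s be the molar solubility in this solution. [Co^2+] = 0.0038 + s ≈ 0.0038, [OH^-] = 2s (common-ion effect: Co^2+ is already 0.0038 M).
Ksp ≈ 0.0038 × (2s)^2
s = 3.4 x 10^-7 M
Check: s = 3.4 × 10^-7 ≪ 0.0038, so the approximation is valid.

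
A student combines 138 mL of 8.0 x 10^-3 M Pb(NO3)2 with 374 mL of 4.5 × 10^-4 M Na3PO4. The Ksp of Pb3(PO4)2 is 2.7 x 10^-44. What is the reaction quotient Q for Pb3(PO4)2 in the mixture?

Total volume = 138 + 374 = 512 mL.
[Pb^2+] = 8.0 x 10^-3 × (138/512) = 2.16 x 10^-3 M
[PO4^3-] = 4.5 x 10^-4 × (374/512) = 3.29 × 10^-4 M
Pb3(PO4)2(s) ⇌ 3 Pb^2+(aq) + 2 PO4^3-(aq), so Q = [Pb^2+]^3[PO4^3-]^2
Q = (2.16 × 10^-3)^3(3.29 × 10^-4)^2 = 1.1 × 10^-15
Q > Ksp, so Pb3(PO4)2 will precipitate.

Q = 1.1e-15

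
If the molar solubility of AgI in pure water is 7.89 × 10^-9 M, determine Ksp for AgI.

AgI(s) ⇌ Ag^+ + I^-
For each mole of AgI that dissolves: [Ag^+] = s, [I^-] = s.
Ksp = [Ag^+][I^-]
Ksp = (s)(s) = s^2
Ksp = (7.89 × 10^-9)^2 = 6.23 × 10^-17

Ksp ≈ 6.23 × 10^-17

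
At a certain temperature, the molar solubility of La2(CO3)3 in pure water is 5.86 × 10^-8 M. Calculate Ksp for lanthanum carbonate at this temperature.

La2(CO3)3(s) ⇌ 2 La^3+ + 3 CO3^2-
For each mole of La2(CO3)3 that dissolves: [La^3+] = 2s, [CO3^2-] = 3s.
Ksp = [La^3+]^2[CO3^2-]^3
Ksp = (2s)^2(3s)^3 = 108s^5
Ksp = 108 × (5.86 x 10^-8)^5 = 7.46 x 10^-35

Ksp ≈ 7.46e-35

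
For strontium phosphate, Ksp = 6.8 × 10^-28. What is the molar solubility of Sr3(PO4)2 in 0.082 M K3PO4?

s ≈ 1.6e-9 M

Sr3(PO4)2(s) <=> 3 Sr^2+ + 2 PO4^3-
Ksp = [Sr^2+]^3[PO4^3-]^2
Let s be the molar solubility in this solution. [Sr^2+] = 3s, [PO4^3-] = 0.082 + 2s ≈ 0.082 (since PO4^3- from K3PO4 dominates).
Ksp ≈ (3s)^3 × (0.082)^2
s = 1.6 × 10^-9 M
Check: 2s = 3.1 x 10^-9 ≪ 0.082, so the approximation is valid.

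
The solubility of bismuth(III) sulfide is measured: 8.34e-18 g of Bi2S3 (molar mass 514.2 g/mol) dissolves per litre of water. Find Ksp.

Molar solubility s = (8.34 × 10^-18 g/L) / (514.2 g/mol) = 1.622 × 10^-20 M.
Bi2S3(s) ⇌ 2 Bi^3+ + 3 S^2-
If s mol/L of Bi2S3 dissolves, [Bi^3+] = 2s and [S^2-] = 3s.
Ksp = [Bi^3+]^2[S^2-]^3
Substituting: Ksp = (2s)^2(3s)^3 = 108s^5
Ksp = 108 × (1.622 × 10^-20)^5 = 1.21 x 10^-97

1.21 × 10^-97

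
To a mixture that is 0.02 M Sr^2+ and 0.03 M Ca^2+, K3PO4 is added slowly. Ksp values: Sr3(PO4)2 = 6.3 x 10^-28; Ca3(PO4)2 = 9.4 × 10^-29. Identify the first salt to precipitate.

Ca3(PO4)2

Each salt begins to precipitate when Q = Ksp, i.e. when [PO4^3-] reaches its threshold.
For Sr3(PO4)2: 6.3 x 10^-28 = (0.02)^3 × [PO4^3-]^2  ⇒  [PO4^3-] = 8.9 x 10^-12 M.
For Ca3(PO4)2: 9.4 × 10^-29 = (0.03)^3 × [PO4^3-]^2  ⇒  [PO4^3-] = 1.9 × 10^-12 M.
The salt with the lower threshold [PO4^3-] precipitates first: Ca3(PO4)2.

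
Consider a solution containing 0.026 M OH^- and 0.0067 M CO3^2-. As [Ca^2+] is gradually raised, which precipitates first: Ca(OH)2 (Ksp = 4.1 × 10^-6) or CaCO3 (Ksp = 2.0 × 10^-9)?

CaCO3

Precipitation of each salt starts when its ion product equals its Ksp.
For Ca(OH)2: 4.1 × 10^-6 = (0.026)^2 × [Ca^2+]  ⇒  [Ca^2+] = 6.1 x 10^-3 M.
For CaCO3: 2.0 × 10^-9 = 0.0067 × [Ca^2+]  ⇒  [Ca^2+] = 3.0 × 10^-7 M.
The salt with the lower threshold [Ca^2+] precipitates first: CaCO3.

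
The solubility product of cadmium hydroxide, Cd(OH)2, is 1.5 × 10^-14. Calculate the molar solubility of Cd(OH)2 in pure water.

1.6e-5 M

Cd(OH)2(s) <=> Cd^2+ + 2 OH^-
Ksp = [Cd^2+][OH^-]^2
For each mole of Cd(OH)2 that dissolves: [Cd^2+] = s, [OH^-] = 2s.
So Ksp = s × (2s)^2 = 4s^3
Solving, s = (1.5 × 10^-14/4)^(1/3) = 1.6 x 10^-5 M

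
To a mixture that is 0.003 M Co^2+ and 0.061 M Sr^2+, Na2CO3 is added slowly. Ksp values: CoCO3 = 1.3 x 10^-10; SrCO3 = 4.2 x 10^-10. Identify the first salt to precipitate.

Each salt begins to precipitate when Q = Ksp, i.e. when [CO3^2-] reaches its threshold.
For CoCO3: 1.3 x 10^-10 = 0.003 × [CO3^2-]  ⇒  [CO3^2-] = 4.3 x 10^-8 M.
For SrCO3: 4.2 x 10^-10 = 0.061 × [CO3^2-]  ⇒  [CO3^2-] = 6.9 × 10^-9 M.
The salt with the lower threshold [CO3^2-] precipitates first: SrCO3.

SrCO3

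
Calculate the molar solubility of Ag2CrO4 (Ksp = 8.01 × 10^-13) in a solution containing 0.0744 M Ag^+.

s ≈ 1.45e-10 M

Ag2CrO4(s) ⇌ 2 Ag^+ + CrO4^2-
Ksp = [Ag^+]^2[CrO4^2-]
Let s = moles of Ag2CrO4 that dissolve per litre. [Ag^+] = 0.0744 + 2s ≈ 0.0744, [CrO4^2-] = s (since the Ag^+ already present dominates).
Ksp ≈ (0.0744)^2 × s
s = 1.45 × 10^-10 M
Check: 2s = 2.9 x 10^-10 ≪ 0.0744, so the approximation is valid.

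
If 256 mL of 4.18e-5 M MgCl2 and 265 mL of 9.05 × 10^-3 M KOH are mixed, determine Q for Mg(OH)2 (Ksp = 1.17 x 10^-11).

4.35e-10

Total volume = 256 + 265 = 521 mL.
[Mg^2+] = 4.18 × 10^-5 × (256/521) = 2.054 × 10^-5 M
[OH^-] = 9.05 × 10^-3 × (265/521) = 4.603 x 10^-3 M
Mg(OH)2(s) ⇌ Mg^2+(aq) + 2 OH^-(aq), so Q = [Mg^2+][OH^-]^2
Q = (2.054 × 10^-5)(4.603 × 10^-3)^2 = 4.35 x 10^-10
Q > Ksp, so Mg(OH)2 will precipitate.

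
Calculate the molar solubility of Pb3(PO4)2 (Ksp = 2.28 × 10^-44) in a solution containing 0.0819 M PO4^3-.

s ≈ 5.01 × 10^-15 M

Pb3(PO4)2(s) <=> 3 Pb^2+ + 2 PO4^3-
Ksp = [Pb^2+]^3[PO4^3-]^2
Let s be the molar solubility in this solution. [Pb^2+] = 3s, [PO4^3-] = 0.0819 + 2s ≈ 0.0819 (common-ion effect: PO4^3- is already 0.0819 M).
Ksp ≈ (3s)^3 × (0.0819)^2
s = 5.01 × 10^-15 M
Check: 2s = 1.0 x 10^-14 ≪ 0.0819, so the approximation is valid.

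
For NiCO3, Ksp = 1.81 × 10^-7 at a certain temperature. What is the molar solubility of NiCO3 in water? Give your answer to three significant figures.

NiCO3(s) ⇌ Ni^2+ + CO3^2-
Ksp = [Ni^2+][CO3^2-]
Let s = molar solubility. Then [Ni^2+] = s and [CO3^2-] = s.
Ksp = s × s = s^2
s = (1.81 × 10^-7)^(1/2) = 4.25 × 10^-4 M

s = 4.25 × 10^-4 M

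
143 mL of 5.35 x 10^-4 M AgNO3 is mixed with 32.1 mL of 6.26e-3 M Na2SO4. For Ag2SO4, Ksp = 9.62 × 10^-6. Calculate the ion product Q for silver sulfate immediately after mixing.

Total volume = 143 + 32.1 = 175.1 mL.
[Ag^+] = 5.35 x 10^-4 × (143/175.1) = 4.369 × 10^-4 M
[SO4^2-] = 6.26 × 10^-3 × (32.1/175.1) = 1.148 x 10^-3 M
Ag2SO4(s) <=> 2 Ag^+(aq) + SO4^2-(aq), so Q = [Ag^+]^2[SO4^2-]
Q = (4.369 × 10^-4)^2(1.148 × 10^-3) = 2.19 × 10^-10
Q < Ksp, so no precipitate of Ag2SO4 forms.

Q = 2.19 x 10^-10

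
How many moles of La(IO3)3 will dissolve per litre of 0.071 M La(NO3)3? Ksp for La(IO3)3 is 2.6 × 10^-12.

La(IO3)3(s) <=> La^3+(aq) + 3 IO3^-(aq)
Ksp = [La^3+][IO3^-]^3
If s mol/L dissolves here, [La^3+] = 0.071 + s ≈ 0.071, [IO3^-] = 3s (common-ion effect: La^3+ is already 0.071 M).
Ksp ≈ 0.071 × (3s)^3
s = 1.1 x 10^-4 M
Check: s = 1.1 × 10^-4 ≪ 0.071, so the approximation is valid.

s ≈ 1.1e-4 M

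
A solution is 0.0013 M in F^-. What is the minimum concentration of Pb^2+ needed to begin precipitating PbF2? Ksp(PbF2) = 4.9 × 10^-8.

0.029 M

PbF2(s) <=> Pb^2+(aq) + 2 F^-(aq)
Ksp = [Pb^2+][F^-]^2
Precipitation begins when Q = Ksp. With [F^-] = 0.0013 M:
4.9 × 10^-8 = (0.0013)^2 × [Pb^2+]
[Pb^2+] = (4.9 × 10^-8 / 1.69 × 10^-6) = 2.9 x 10^-2 M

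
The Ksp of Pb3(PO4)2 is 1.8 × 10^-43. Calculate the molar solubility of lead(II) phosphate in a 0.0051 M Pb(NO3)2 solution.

Pb3(PO4)2(s) <=> 3 Pb^2+ + 2 PO4^3-
Ksp = [Pb^2+]^3[PO4^3-]^2
Let s = moles of Pb3(PO4)2 that dissolve per litre. [Pb^2+] = 0.0051 + 3s ≈ 0.0051, [PO4^3-] = 2s (Ksp is small, so little additional dissolves).
Ksp ≈ (0.0051)^3 × (2s)^2
s = 5.8 × 10^-19 M
Check: 3s = 1.7 × 10^-18 ≪ 0.0051, so the approximation is valid.

s ≈ 5.8e-19 M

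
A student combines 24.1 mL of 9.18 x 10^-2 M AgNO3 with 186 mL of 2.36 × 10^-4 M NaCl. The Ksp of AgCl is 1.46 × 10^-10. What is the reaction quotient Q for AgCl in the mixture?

Total volume = 24.1 + 186 = 210.1 mL.
[Ag^+] = 9.18 x 10^-2 × (24.1/210.1) = 1.053 x 10^-2 M
[Cl^-] = 2.36 × 10^-4 × (186/210.1) = 2.089 x 10^-4 M
AgCl(s) ⇌ Ag^+ + Cl^-, so Q = [Ag^+][Cl^-]
Q = (1.053 × 10^-2)(2.089 x 10^-4) = 2.20 × 10^-6
Q > Ksp, so AgCl will precipitate.

Q = 2.20 × 10^-6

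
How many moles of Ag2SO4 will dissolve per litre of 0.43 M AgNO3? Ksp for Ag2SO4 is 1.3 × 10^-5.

Ag2SO4(s) ⇌ 2 Ag^+(aq) + SO4^2-(aq)
Ksp = [Ag^+]^2[SO4^2-]
Let s = moles of Ag2SO4 that dissolve per litre. [Ag^+] = 0.43 + 2s ≈ 0.43, [SO4^2-] = s (common-ion effect: Ag^+ is already 0.43 M).
Ksp ≈ (0.43)^2 × s
s = 7.0 × 10^-5 M
Check: 2s = 1.4 x 10^-4 ≪ 0.43, so the approximation is valid.

s ≈ 7.0 × 10^-5 M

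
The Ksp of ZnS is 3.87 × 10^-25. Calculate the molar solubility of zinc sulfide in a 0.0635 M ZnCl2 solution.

ZnS(s) ⇌ Zn^2+(aq) + S^2-(aq)
Ksp = [Zn^2+][S^2-]
If s mol/L dissolves here, [Zn^2+] = 0.0635 + s ≈ 0.0635, [S^2-] = s (common-ion effect: Zn^2+ is already 0.0635 M).
Ksp ≈ 0.0635 × s
s = 6.09 x 10^-24 M
Check: s = 6.1 × 10^-24 ≪ 0.0635, so the approximation is valid.

s = 6.09 × 10^-24 M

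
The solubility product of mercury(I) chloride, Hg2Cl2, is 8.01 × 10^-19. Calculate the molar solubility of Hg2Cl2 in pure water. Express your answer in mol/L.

Hg2Cl2(s) <=> Hg2^2+(aq) + 2 Cl^-(aq)
Ksp = [Hg2^2+][Cl^-]^2
With molar solubility s: [Hg2^2+] = s, [Cl^-] = 2s.
Ksp = s(2s)^2 = 4s^3
s = (8.01 × 10^-19 / 4)^(1/3) = 5.85 × 10^-7 M

s ≈ 5.85e-7 M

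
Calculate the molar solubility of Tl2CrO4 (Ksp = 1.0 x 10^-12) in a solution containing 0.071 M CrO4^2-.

Tl2CrO4(s) <=> 2 Tl^+ + CrO4^2-
Ksp = [Tl^+]^2[CrO4^2-]
Let s = moles of Tl2CrO4 that dissolve per litre. [Tl^+] = 2s, [CrO4^2-] = 0.071 + s ≈ 0.071 (common-ion effect: CrO4^2- is already 0.071 M).
Ksp ≈ (2s)^2 × 0.071
s = 1.9 x 10^-6 M
Check: s = 1.9 × 10^-6 ≪ 0.071, so the approximation is valid.

1.9 × 10^-6 M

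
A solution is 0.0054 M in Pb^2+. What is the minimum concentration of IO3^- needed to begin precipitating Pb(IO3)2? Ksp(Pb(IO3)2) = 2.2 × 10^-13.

Pb(IO3)2(s) ⇌ Pb^2+ + 2 IO3^-
Ksp = [Pb^2+][IO3^-]^2
Precipitation begins when Q = Ksp. With [Pb^2+] = 0.0054 M:
2.2 × 10^-13 = (0.0054) × [IO3^-]^2
[IO3^-] = (2.2 × 10^-13 / 5.4 × 10^-3)^(1/2) = 6.4 x 10^-6 M

[IO3^-] ≈ 6.4 × 10^-6 M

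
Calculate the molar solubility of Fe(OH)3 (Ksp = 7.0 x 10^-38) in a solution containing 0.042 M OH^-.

Fe(OH)3(s) <=> Fe^3+ + 3 OH^-
Ksp = [Fe^3+][OH^-]^3
Let s = moles of Fe(OH)3 that dissolve per litre. [Fe^3+] = s, [OH^-] = 0.042 + 3s ≈ 0.042 (since the OH^- already present dominates).
Ksp ≈ s × (0.042)^3
s = 9.4 x 10^-34 M
Check: 3s = 2.8 x 10^-33 ≪ 0.042, so the approximation is valid.

s ≈ 9.4 × 10^-34 M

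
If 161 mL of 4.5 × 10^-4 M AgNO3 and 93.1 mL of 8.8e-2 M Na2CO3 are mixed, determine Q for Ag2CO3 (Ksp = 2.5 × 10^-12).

Q = 2.6 x 10^-9

Total volume = 161 + 93.1 = 254.1 mL.
[Ag^+] = 4.5 × 10^-4 × (161/254.1) = 2.85 × 10^-4 M
[CO3^2-] = 8.8 x 10^-2 × (93.1/254.1) = 3.22 × 10^-2 M
Ag2CO3(s) ⇌ 2 Ag^+(aq) + CO3^2-(aq), so Q = [Ag^+]^2[CO3^2-]
Q = (2.85 x 10^-4)^2(3.22 x 10^-2) = 2.6 × 10^-9
Q > Ksp, so Ag2CO3 will precipitate.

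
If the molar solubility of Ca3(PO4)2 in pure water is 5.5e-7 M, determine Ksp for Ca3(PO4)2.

Ca3(PO4)2(s) ⇌ 3 Ca^2+(aq) + 2 PO4^3-(aq)
For each mole of Ca3(PO4)2 that dissolves: [Ca^2+] = 3s, [PO4^3-] = 2s.
Ksp = [Ca^2+]^3[PO4^3-]^2
So Ksp = (3s)^3 × (2s)^2 = 108s^5
Ksp = 108 × (5.5 × 10^-7)^5 = 5.4 x 10^-30

5.4 × 10^-30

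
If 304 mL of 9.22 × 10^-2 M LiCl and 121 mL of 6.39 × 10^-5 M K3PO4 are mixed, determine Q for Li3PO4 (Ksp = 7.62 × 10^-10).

5.22 × 10^-9

Total volume = 304 + 121 = 425 mL.
[Li^+] = 9.22 × 10^-2 × (304/425) = 6.595 x 10^-2 M
[PO4^3-] = 6.39 x 10^-5 × (121/425) = 1.819 × 10^-5 M
Li3PO4(s) ⇌ 3 Li^+ + PO4^3-, so Q = [Li^+]^3[PO4^3-]
Q = (6.595 x 10^-2)^3(1.819 × 10^-5) = 5.22 x 10^-9
Q > Ksp, so Li3PO4 will precipitate.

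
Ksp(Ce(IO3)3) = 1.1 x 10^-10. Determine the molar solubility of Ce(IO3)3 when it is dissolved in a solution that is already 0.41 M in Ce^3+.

Ce(IO3)3(s) <=> Ce^3+ + 3 IO3^-
Ksp = [Ce^3+][IO3^-]^3
Let s be the molar solubility in this solution. [Ce^3+] = 0.41 + s ≈ 0.41, [IO3^-] = 3s (common-ion effect: Ce^3+ is already 0.41 M).
Ksp ≈ 0.41 × (3s)^3
s = 2.1 × 10^-4 M
Check: s = 2.1 × 10^-4 ≪ 0.41, so the approximation is valid.

s ≈ 2.1 × 10^-4 M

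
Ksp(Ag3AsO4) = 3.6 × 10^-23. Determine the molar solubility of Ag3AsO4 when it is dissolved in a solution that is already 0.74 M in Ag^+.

Ag3AsO4(s) ⇌ 3 Ag^+(aq) + AsO4^3-(aq)
Ksp = [Ag^+]^3[AsO4^3-]
If s mol/L dissolves here, [Ag^+] = 0.74 + 3s ≈ 0.74, [AsO4^3-] = s (common-ion effect: Ag^+ is already 0.74 M).
Ksp ≈ (0.74)^3 × s
s = 8.9 x 10^-23 M
Check: 3s = 2.7 × 10^-22 ≪ 0.74, so the approximation is valid.

s ≈ 8.9e-23 M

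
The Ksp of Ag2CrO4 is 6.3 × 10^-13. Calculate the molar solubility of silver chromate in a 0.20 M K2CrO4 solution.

s = 8.9e-7 M

Ag2CrO4(s) <=> 2 Ag^+ + CrO4^2-
Ksp = [Ag^+]^2[CrO4^2-]
If s mol/L dissolves here, [Ag^+] = 2s, [CrO4^2-] = 0.20 + s ≈ 0.20 (since CrO4^2- from K2CrO4 dominates).
Ksp ≈ (2s)^2 × 0.20
s = 8.9 × 10^-7 M
Check: s = 8.9 x 10^-7 ≪ 0.20, so the approximation is valid.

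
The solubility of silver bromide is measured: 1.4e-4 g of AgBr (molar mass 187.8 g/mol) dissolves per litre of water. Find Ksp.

Molar solubility s = (1.4 × 10^-4 g/L) / (187.8 g/mol) = 7.45 × 10^-7 M.
AgBr(s) ⇌ Ag^+(aq) + Br^-(aq)
For each mole of AgBr that dissolves: [Ag^+] = s, [Br^-] = s.
Ksp = [Ag^+][Br^-]
Ksp = s × s = s^2
Ksp = (7.45 x 10^-7)^2 = 5.6 × 10^-13

Ksp = 5.6 x 10^-13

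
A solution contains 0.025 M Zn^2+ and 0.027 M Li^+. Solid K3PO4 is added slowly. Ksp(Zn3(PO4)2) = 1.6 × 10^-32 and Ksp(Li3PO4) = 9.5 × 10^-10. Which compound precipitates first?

Zn3(PO4)2

Each salt begins to precipitate when Q = Ksp, i.e. when [PO4^3-] reaches its threshold.
For Zn3(PO4)2: 1.6 × 10^-32 = (0.025)^3 × [PO4^3-]^2  ⇒  [PO4^3-] = 3.2 × 10^-14 M.
For Li3PO4: 9.5 × 10^-10 = (0.027)^3 × [PO4^3-]  ⇒  [PO4^3-] = 4.8 × 10^-5 M.
The salt with the lower threshold [PO4^3-] precipitates first: Zn3(PO4)2.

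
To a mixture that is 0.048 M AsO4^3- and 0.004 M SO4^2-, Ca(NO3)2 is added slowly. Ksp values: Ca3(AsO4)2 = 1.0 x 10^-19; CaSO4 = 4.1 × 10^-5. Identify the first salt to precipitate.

Each salt begins to precipitate when Q = Ksp, i.e. when [Ca^2+] reaches its threshold.
For Ca3(AsO4)2: 1.0 x 10^-19 = (0.048)^2 × [Ca^2+]^3  ⇒  [Ca^2+] = 3.5 × 10^-6 M.
For CaSO4: 4.1 × 10^-5 = 0.004 × [Ca^2+]  ⇒  [Ca^2+] = 1.0 × 10^-2 M.
The salt with the lower threshold [Ca^2+] precipitates first: Ca3(AsO4)2.

Ca3(AsO4)2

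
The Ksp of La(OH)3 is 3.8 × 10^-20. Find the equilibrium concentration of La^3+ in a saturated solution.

6.1 x 10^-6 M

La(OH)3(s) ⇌ La^3+(aq) + 3 OH^-(aq)
Ksp = [La^3+][OH^-]^3
If s mol/L of La(OH)3 dissolves, [La^3+] = s and [OH^-] = 3s.
So Ksp = s × (3s)^3 = 27s^4
s^4 = 3.8 × 10^-20 / 27, so s = 6.12 x 10^-6 M
[La^3+] = s = 6.1 x 10^-6 M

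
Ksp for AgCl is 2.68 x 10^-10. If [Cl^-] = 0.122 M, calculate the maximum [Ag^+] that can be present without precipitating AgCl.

AgCl(s) ⇌ Ag^+(aq) + Cl^-(aq)
Ksp = [Ag^+][Cl^-]
Precipitation begins when Q = Ksp. With [Cl^-] = 0.122 M:
2.68 x 10^-10 = (0.122) × [Ag^+]
[Ag^+] = (2.68 x 10^-10 / 1.22 × 10^-1) = 2.20 x 10^-9 M

[Ag^+] ≈ 2.20 × 10^-9 M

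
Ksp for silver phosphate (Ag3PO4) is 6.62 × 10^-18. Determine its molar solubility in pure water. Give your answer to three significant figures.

Ag3PO4(s) ⇌ 3 Ag^+ + PO4^3-
Ksp = [Ag^+]^3[PO4^3-]
Let s = molar solubility. Then [Ag^+] = 3s and [PO4^3-] = s.
So Ksp = (3s)^3 × s = 27s^4
s = (6.62 × 10^-18 / 27)^(1/4) = 2.23 × 10^-5 M

s = 2.23e-5 M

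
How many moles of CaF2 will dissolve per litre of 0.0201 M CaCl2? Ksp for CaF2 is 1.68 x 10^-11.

1.45 x 10^-5 M

CaF2(s) <=> Ca^2+(aq) + 2 F^-(aq)
Ksp = [Ca^2+][F^-]^2
If s mol/L dissolves here, [Ca^2+] = 0.0201 + s ≈ 0.0201, [F^-] = 2s (since Ca^2+ from CaCl2 dominates).
Ksp ≈ 0.0201 × (2s)^2
s = 1.45 × 10^-5 M
Check: s = 1.4 × 10^-5 ≪ 0.0201, so the approximation is valid.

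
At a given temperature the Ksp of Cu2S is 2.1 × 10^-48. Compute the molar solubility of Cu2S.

Cu2S(s) <=> 2 Cu^+ + S^2-
Ksp = [Cu^+]^2[S^2-]
With molar solubility s: [Cu^+] = 2s, [S^2-] = s.
So Ksp = (2s)^2 × s = 4s^3
s = (2.1 × 10^-48 / 4)^(1/3) = 8.1 x 10^-17 M

s = 8.1e-17 M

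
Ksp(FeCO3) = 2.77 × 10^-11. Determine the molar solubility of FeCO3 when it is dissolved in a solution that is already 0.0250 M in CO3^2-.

1.11e-9 M

FeCO3(s) ⇌ Fe^2+(aq) + CO3^2-(aq)
Ksp = [Fe^2+][CO3^2-]
If s mol/L dissolves here, [Fe^2+] = s, [CO3^2-] = 0.0250 + s ≈ 0.0250 (since the CO3^2- already present dominates).
Ksp ≈ s × 0.0250
s = 1.11 × 10^-9 M
Check: s = 1.1 × 10^-9 ≪ 0.0250, so the approximation is valid.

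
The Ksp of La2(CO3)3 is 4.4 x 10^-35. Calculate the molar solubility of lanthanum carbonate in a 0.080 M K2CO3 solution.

1.5 × 10^-16 M

La2(CO3)3(s) <=> 2 La^3+ + 3 CO3^2-
Ksp = [La^3+]^2[CO3^2-]^3
If s mol/L dissolves here, [La^3+] = 2s, [CO3^2-] = 0.080 + 3s ≈ 0.080 (since CO3^2- from K2CO3 dominates).
Ksp ≈ (2s)^2 × (0.080)^3
s = 1.5 × 10^-16 M
Check: 3s = 4.4 x 10^-16 ≪ 0.080, so the approximation is valid.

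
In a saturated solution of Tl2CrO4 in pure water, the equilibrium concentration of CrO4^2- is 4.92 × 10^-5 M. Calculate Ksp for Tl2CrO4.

Tl2CrO4(s) ⇌ 2 Tl^+ + CrO4^2-
Stoichiometry gives [Tl^+] = (2/1)[CrO4^2-] = 9.840 × 10^-5 M.
Ksp = [Tl^+]^2[CrO4^2-]
Ksp = (9.840 x 10^-5)^2 × 4.92 x 10^-5 = 4.76 × 10^-13

4.76 × 10^-13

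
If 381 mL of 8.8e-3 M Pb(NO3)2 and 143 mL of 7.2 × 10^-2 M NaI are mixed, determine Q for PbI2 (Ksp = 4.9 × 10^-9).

Total volume = 381 + 143 = 524 mL.
[Pb^2+] = 8.8 x 10^-3 × (381/524) = 6.40 × 10^-3 M
[I^-] = 7.2 x 10^-2 × (143/524) = 1.96 × 10^-2 M
PbI2(s) ⇌ Pb^2+ + 2 I^-, so Q = [Pb^2+][I^-]^2
Q = (6.40 × 10^-3)(1.96 x 10^-2)^2 = 2.5 × 10^-6
Q > Ksp, so PbI2 will precipitate.

Q ≈ 2.5e-6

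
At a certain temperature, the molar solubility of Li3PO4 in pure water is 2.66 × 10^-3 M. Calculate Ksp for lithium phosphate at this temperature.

Ksp = 1.35 × 10^-9

Li3PO4(s) ⇌ 3 Li^+ + PO4^3-
If s mol/L of Li3PO4 dissolves, [Li^+] = 3s and [PO4^3-] = s.
Ksp = [Li^+]^3[PO4^3-]
So Ksp = (3s)^3 × s = 27s^4
With s = 2.66 × 10^-3: Ksp = 1.35 × 10^-9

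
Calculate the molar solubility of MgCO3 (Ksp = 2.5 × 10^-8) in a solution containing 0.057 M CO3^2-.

s = 4.4 × 10^-7 M

MgCO3(s) <=> Mg^2+ + CO3^2-
Ksp = [Mg^2+][CO3^2-]
Let s = moles of MgCO3 that dissolve per litre. [Mg^2+] = s, [CO3^2-] = 0.057 + s ≈ 0.057 (since the CO3^2- already present dominates).
Ksp ≈ s × 0.057
s = 4.4 x 10^-7 M
Check: s = 4.4 × 10^-7 ≪ 0.057, so the approximation is valid.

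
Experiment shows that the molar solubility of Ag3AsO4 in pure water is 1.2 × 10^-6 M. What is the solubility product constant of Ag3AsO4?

5.6e-23

Ag3AsO4(s) <=> 3 Ag^+(aq) + AsO4^3-(aq)
With molar solubility s: [Ag^+] = 3s, [AsO4^3-] = s.
Ksp = [Ag^+]^3[AsO4^3-]
So Ksp = (3s)^3 × s = 27s^4
Ksp = 27 × (1.2 × 10^-6)^4 = 5.6 × 10^-23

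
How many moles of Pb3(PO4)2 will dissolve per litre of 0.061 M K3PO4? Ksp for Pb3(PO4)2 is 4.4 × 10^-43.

1.6 × 10^-14 M

Pb3(PO4)2(s) ⇌ 3 Pb^2+ + 2 PO4^3-
Ksp = [Pb^2+]^3[PO4^3-]^2
Let s be the molar solubility in this solution. [Pb^2+] = 3s, [PO4^3-] = 0.061 + 2s ≈ 0.061 (Ksp is small, so little additional dissolves).
Ksp ≈ (3s)^3 × (0.061)^2
s = 1.6 × 10^-14 M
Check: 2s = 3.3 x 10^-14 ≪ 0.061, so the approximation is valid.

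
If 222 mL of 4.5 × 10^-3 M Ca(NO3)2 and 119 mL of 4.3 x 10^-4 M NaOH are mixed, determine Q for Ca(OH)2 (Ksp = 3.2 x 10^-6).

Q = 6.6 × 10^-11

Total volume = 222 + 119 = 341 mL.
[Ca^2+] = 4.5 × 10^-3 × (222/341) = 2.93 × 10^-3 M
[OH^-] = 4.3 x 10^-4 × (119/341) = 1.50 × 10^-4 M
Ca(OH)2(s) <=> Ca^2+ + 2 OH^-, so Q = [Ca^2+][OH^-]^2
Q = (2.93 × 10^-3)(1.50 × 10^-4)^2 = 6.6 × 10^-11
Q < Ksp, so no precipitate of Ca(OH)2 forms.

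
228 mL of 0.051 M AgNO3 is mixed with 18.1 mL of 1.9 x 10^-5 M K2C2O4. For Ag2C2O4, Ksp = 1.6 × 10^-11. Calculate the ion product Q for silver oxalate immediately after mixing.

Q = 3.1e-9

Total volume = 228 + 18.1 = 246.1 mL.
[Ag^+] = 5.1 x 10^-2 × (228/246.1) = 4.72 x 10^-2 M
[C2O4^2-] = 1.9 × 10^-5 × (18.1/246.1) = 1.40 × 10^-6 M
Ag2C2O4(s) ⇌ 2 Ag^+ + C2O4^2-, so Q = [Ag^+]^2[C2O4^2-]
Q = (4.72 × 10^-2)^2(1.40 × 10^-6) = 3.1 × 10^-9
Q > Ksp, so Ag2C2O4 will precipitate.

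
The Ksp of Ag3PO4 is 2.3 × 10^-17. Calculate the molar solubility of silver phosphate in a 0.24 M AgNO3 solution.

s = 1.7 × 10^-15 M

Ag3PO4(s) <=> 3 Ag^+(aq) + PO4^3-(aq)
Ksp = [Ag^+]^3[PO4^3-]
Let s be the molar solubility in this solution. [Ag^+] = 0.24 + 3s ≈ 0.24, [PO4^3-] = s (Ksp is small, so little additional dissolves).
Ksp ≈ (0.24)^3 × s
s = 1.7 × 10^-15 M
Check: 3s = 5.0 × 10^-15 ≪ 0.24, so the approximation is valid.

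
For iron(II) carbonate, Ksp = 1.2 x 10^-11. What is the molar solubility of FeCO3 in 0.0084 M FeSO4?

FeCO3(s) ⇌ Fe^2+ + CO3^2-
Ksp = [Fe^2+][CO3^2-]
Let s = moles of FeCO3 that dissolve per litre. [Fe^2+] = 0.0084 + s ≈ 0.0084, [CO3^2-] = s (since Fe^2+ from FeSO4 dominates).
Ksp ≈ 0.0084 × s
s = 1.4 x 10^-9 M
Check: s = 1.4 x 10^-9 ≪ 0.0084, so the approximation is valid.

s ≈ 1.4e-9 M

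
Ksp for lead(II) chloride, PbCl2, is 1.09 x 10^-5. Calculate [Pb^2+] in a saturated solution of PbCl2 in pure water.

1.40e-2 M

PbCl2(s) ⇌ Pb^2+(aq) + 2 Cl^-(aq)
Ksp = [Pb^2+][Cl^-]^2
For each mole of PbCl2 that dissolves: [Pb^2+] = s, [Cl^-] = 2s.
Ksp = s(2s)^2 = 4s^3
s = (1.09 x 10^-5 / 4)^(1/3) = 1.397 × 10^-2 M
[Pb^2+] = s = 1.40 x 10^-2 M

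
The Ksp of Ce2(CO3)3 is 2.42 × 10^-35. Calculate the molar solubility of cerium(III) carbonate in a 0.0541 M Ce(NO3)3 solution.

s ≈ 6.74 × 10^-12 M

Ce2(CO3)3(s) <=> 2 Ce^3+(aq) + 3 CO3^2-(aq)
Ksp = [Ce^3+]^2[CO3^2-]^3
If s mol/L dissolves here, [Ce^3+] = 0.0541 + 2s ≈ 0.0541, [CO3^2-] = 3s (common-ion effect: Ce^3+ is already 0.0541 M).
Ksp ≈ (0.0541)^2 × (3s)^3
s = 6.74 × 10^-12 M
Check: 2s = 1.3 × 10^-11 ≪ 0.0541, so the approximation is valid.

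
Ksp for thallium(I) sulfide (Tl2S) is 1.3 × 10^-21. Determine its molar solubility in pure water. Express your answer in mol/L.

Tl2S(s) ⇌ 2 Tl^+ + S^2-
Ksp = [Tl^+]^2[S^2-]
For each mole of Tl2S that dissolves: [Tl^+] = 2s, [S^2-] = s.
So Ksp = (2s)^2 × s = 4s^3
s^3 = 1.3 × 10^-21 / 4, so s = 6.9 × 10^-8 M

s ≈ 6.9 × 10^-8 M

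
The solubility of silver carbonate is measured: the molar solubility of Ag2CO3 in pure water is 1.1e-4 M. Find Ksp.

Ag2CO3(s) ⇌ 2 Ag^+ + CO3^2-
With molar solubility s: [Ag^+] = 2s, [CO3^2-] = s.
Ksp = [Ag^+]^2[CO3^2-]
Substituting: Ksp = (2s)^2s = 4s^3
With s = 1.1 × 10^-4: Ksp = 5.3 × 10^-12

Ksp ≈ 5.3 × 10^-12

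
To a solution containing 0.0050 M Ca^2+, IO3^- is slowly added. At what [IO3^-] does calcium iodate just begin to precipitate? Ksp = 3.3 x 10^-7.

[IO3^-] = 8.1 × 10^-3 M

Ca(IO3)2(s) ⇌ Ca^2+(aq) + 2 IO3^-(aq)
Ksp = [Ca^2+][IO3^-]^2
Precipitation begins when Q = Ksp. With [Ca^2+] = 0.0050 M:
3.3 x 10^-7 = (0.0050) × [IO3^-]^2
[IO3^-] = (3.3 x 10^-7 / 5.0 x 10^-3)^(1/2) = 8.1 × 10^-3 M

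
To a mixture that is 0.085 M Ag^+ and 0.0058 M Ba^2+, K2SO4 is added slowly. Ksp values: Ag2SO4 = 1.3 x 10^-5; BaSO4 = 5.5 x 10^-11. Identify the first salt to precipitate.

Each salt begins to precipitate when Q = Ksp, i.e. when [SO4^2-] reaches its threshold.
For Ag2SO4: 1.3 x 10^-5 = (0.085)^2 × [SO4^2-]  ⇒  [SO4^2-] = 1.8 x 10^-3 M.
For BaSO4: 5.5 x 10^-11 = 0.0058 × [SO4^2-]  ⇒  [SO4^2-] = 9.5 × 10^-9 M.
The salt with the lower threshold [SO4^2-] precipitates first: BaSO4.

BaSO4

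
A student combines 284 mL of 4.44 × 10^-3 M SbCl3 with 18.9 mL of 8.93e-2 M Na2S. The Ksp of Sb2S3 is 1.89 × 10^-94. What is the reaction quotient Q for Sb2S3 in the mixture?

Total volume = 284 + 18.9 = 302.9 mL.
[Sb^3+] = 4.44 × 10^-3 × (284/302.9) = 4.163 × 10^-3 M
[S^2-] = 8.93 x 10^-2 × (18.9/302.9) = 5.572 x 10^-3 M
Sb2S3(s) ⇌ 2 Sb^3+ + 3 S^2-, so Q = [Sb^3+]^2[S^2-]^3
Q = (4.163 × 10^-3)^2(5.572 × 10^-3)^3 = 3.00 × 10^-12
Q > Ksp, so Sb2S3 will precipitate.

Q ≈ 3.00 × 10^-12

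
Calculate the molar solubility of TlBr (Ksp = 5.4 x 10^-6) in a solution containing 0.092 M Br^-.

TlBr(s) <=> Tl^+(aq) + Br^-(aq)
Ksp = [Tl^+][Br^-]
If s mol/L dissolves here, [Tl^+] = s, [Br^-] = 0.092 + s ≈ 0.092 (Ksp is small, so little additional dissolves).
Ksp ≈ s × 0.092
s = 5.9 x 10^-5 M
Check: s = 5.9 x 10^-5 ≪ 0.092, so the approximation is valid.

s = 5.9 × 10^-5 M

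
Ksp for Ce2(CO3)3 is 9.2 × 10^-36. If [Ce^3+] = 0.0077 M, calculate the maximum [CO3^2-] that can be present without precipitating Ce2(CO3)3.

Ce2(CO3)3(s) ⇌ 2 Ce^3+(aq) + 3 CO3^2-(aq)
Ksp = [Ce^3+]^2[CO3^2-]^3
Precipitation begins when Q = Ksp. With [Ce^3+] = 0.0077 M:
9.2 × 10^-36 = (0.0077)^2 × [CO3^2-]^3
[CO3^2-] = (9.2 × 10^-36 / 5.93 x 10^-5)^(1/3) = 5.4 × 10^-11 M

5.4e-11 M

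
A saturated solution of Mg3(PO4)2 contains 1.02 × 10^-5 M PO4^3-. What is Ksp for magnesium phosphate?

Mg3(PO4)2(s) <=> 3 Mg^2+(aq) + 2 PO4^3-(aq)
Stoichiometry gives [Mg^2+] = (3/2)[PO4^3-] = 1.530 × 10^-5 M.
Ksp = [Mg^2+]^3[PO4^3-]^2
Ksp = (1.530 × 10^-5)^3 × (1.02 x 10^-5)^2 = 3.73 x 10^-25

Ksp = 3.73 x 10^-25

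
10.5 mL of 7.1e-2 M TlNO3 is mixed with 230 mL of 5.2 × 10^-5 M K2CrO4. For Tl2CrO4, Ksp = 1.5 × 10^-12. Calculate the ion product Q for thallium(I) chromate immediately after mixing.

Total volume = 10.5 + 230 = 240.5 mL.
[Tl^+] = 7.1 × 10^-2 × (10.5/240.5) = 3.10 x 10^-3 M
[CrO4^2-] = 5.2 x 10^-5 × (230/240.5) = 4.97 x 10^-5 M
Tl2CrO4(s) ⇌ 2 Tl^+(aq) + CrO4^2-(aq), so Q = [Tl^+]^2[CrO4^2-]
Q = (3.10 × 10^-3)^2(4.97 × 10^-5) = 4.8 × 10^-10
Q > Ksp, so Tl2CrO4 will precipitate.

4.8 x 10^-10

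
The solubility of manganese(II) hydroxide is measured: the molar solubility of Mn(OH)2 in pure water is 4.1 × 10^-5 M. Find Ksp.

Ksp ≈ 2.8 x 10^-13

Mn(OH)2(s) ⇌ Mn^2+(aq) + 2 OH^-(aq)
For each mole of Mn(OH)2 that dissolves: [Mn^2+] = s, [OH^-] = 2s.
Ksp = [Mn^2+][OH^-]^2
So Ksp = s × (2s)^2 = 4s^3
Ksp = 4 × (4.1 × 10^-5)^3 = 2.8 × 10^-13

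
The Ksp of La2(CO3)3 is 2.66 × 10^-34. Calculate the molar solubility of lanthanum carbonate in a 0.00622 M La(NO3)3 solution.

6.34 x 10^-11 M

La2(CO3)3(s) ⇌ 2 La^3+(aq) + 3 CO3^2-(aq)
Ksp = [La^3+]^2[CO3^2-]^3
Let s be the molar solubility in this solution. [La^3+] = 0.00622 + 2s ≈ 0.00622, [CO3^2-] = 3s (common-ion effect: La^3+ is already 0.00622 M).
Ksp ≈ (0.00622)^2 × (3s)^3
s = 6.34 x 10^-11 M
Check: 2s = 1.3 × 10^-10 ≪ 0.00622, so the approximation is valid.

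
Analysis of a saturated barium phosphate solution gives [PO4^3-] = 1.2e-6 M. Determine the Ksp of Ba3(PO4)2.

Ba3(PO4)2(s) ⇌ 3 Ba^2+(aq) + 2 PO4^3-(aq)
Stoichiometry gives [Ba^2+] = (3/2)[PO4^3-] = 1.80 × 10^-6 M.
Ksp = [Ba^2+]^3[PO4^3-]^2
Ksp = (1.80 × 10^-6)^3 × (1.2 × 10^-6)^2 = 8.4 × 10^-30

Ksp ≈ 8.4 × 10^-30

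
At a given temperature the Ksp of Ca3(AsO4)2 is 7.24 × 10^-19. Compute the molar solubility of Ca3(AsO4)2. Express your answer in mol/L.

s ≈ 9.23e-5 M

Ca3(AsO4)2(s) ⇌ 3 Ca^2+ + 2 AsO4^3-
Ksp = [Ca^2+]^3[AsO4^3-]^2
With molar solubility s: [Ca^2+] = 3s, [AsO4^3-] = 2s.
Substituting: Ksp = (3s)^3(2s)^2 = 108s^5
Solving, s = (7.24 × 10^-19/108)^(1/5) = 9.23 x 10^-5 M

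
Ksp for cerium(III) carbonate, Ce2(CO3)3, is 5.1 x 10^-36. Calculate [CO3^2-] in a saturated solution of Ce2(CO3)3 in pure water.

[CO3^2-] = 1.0e-7 M

Ce2(CO3)3(s) <=> 2 Ce^3+ + 3 CO3^2-
Ksp = [Ce^3+]^2[CO3^2-]^3
Let s = molar solubility. Then [Ce^3+] = 2s and [CO3^2-] = 3s.
Substituting: Ksp = (2s)^2(3s)^3 = 108s^5
s^5 = 5.1 x 10^-36 / 108, so s = 3.43 x 10^-8 M
[CO3^2-] = 3s = 1.0 × 10^-7 M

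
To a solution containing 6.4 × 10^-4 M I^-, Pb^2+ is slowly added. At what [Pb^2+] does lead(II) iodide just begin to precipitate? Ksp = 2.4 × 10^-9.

PbI2(s) ⇌ Pb^2+(aq) + 2 I^-(aq)
Ksp = [Pb^2+][I^-]^2
Precipitation begins when Q = Ksp. With [I^-] = 6.4 × 10^-4 M:
2.4 × 10^-9 = (6.4 × 10^-4)^2 × [Pb^2+]
[Pb^2+] = (2.4 × 10^-9 / 4.10 × 10^-7) = 5.9 x 10^-3 M

5.9 × 10^-3 M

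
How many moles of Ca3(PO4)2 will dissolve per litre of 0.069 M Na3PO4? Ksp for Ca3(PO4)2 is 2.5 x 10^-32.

s ≈ 5.8 × 10^-11 M

Ca3(PO4)2(s) ⇌ 3 Ca^2+ + 2 PO4^3-
Ksp = [Ca^2+]^3[PO4^3-]^2
Let s be the molar solubility in this solution. [Ca^2+] = 3s, [PO4^3-] = 0.069 + 2s ≈ 0.069 (since PO4^3- from Na3PO4 dominates).
Ksp ≈ (3s)^3 × (0.069)^2
s = 5.8 × 10^-11 M
Check: 2s = 1.2 × 10^-10 ≪ 0.069, so the approximation is valid.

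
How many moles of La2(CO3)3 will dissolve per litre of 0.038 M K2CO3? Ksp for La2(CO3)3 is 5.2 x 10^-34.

s = 1.5 x 10^-15 M

La2(CO3)3(s) ⇌ 2 La^3+ + 3 CO3^2-
Ksp = [La^3+]^2[CO3^2-]^3
Let s = moles of La2(CO3)3 that dissolve per litre. [La^3+] = 2s, [CO3^2-] = 0.038 + 3s ≈ 0.038 (common-ion effect: CO3^2- is already 0.038 M).
Ksp ≈ (2s)^2 × (0.038)^3
s = 1.5 × 10^-15 M
Check: 3s = 4.6 × 10^-15 ≪ 0.038, so the approximation is valid.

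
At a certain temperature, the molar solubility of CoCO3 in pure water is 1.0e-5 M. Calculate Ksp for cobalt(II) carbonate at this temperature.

1.0e-10

CoCO3(s) ⇌ Co^2+(aq) + CO3^2-(aq)
For each mole of CoCO3 that dissolves: [Co^2+] = s, [CO3^2-] = s.
Ksp = [Co^2+][CO3^2-]
Ksp = s × s = s^2
With s = 1.0 × 10^-5: Ksp = 1.0 × 10^-10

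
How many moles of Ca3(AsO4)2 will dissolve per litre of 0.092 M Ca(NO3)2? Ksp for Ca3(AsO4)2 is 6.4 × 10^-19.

Ca3(AsO4)2(s) ⇌ 3 Ca^2+ + 2 AsO4^3-
Ksp = [Ca^2+]^3[AsO4^3-]^2
If s mol/L dissolves here, [Ca^2+] = 0.092 + 3s ≈ 0.092, [AsO4^3-] = 2s (Ksp is small, so little additional dissolves).
Ksp ≈ (0.092)^3 × (2s)^2
s = 1.4 x 10^-8 M
Check: 3s = 4.3 × 10^-8 ≪ 0.092, so the approximation is valid.

s ≈ 1.4 × 10^-8 M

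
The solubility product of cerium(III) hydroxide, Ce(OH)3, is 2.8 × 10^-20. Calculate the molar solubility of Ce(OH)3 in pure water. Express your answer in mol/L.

Ce(OH)3(s) ⇌ Ce^3+(aq) + 3 OH^-(aq)
Ksp = [Ce^3+][OH^-]^3
If s mol/L of Ce(OH)3 dissolves, [Ce^3+] = s and [OH^-] = 3s.
Ksp = s(3s)^3 = 27s^4
s = (2.8 × 10^-20 / 27)^(1/4) = 5.7 × 10^-6 M

s = 5.7e-6 M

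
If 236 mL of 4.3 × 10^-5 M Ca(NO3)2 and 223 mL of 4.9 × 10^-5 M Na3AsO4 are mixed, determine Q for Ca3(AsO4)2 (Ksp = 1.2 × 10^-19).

Total volume = 236 + 223 = 459 mL.
[Ca^2+] = 4.3 × 10^-5 × (236/459) = 2.21 x 10^-5 M
[AsO4^3-] = 4.9 x 10^-5 × (223/459) = 2.38 × 10^-5 M
Ca3(AsO4)2(s) <=> 3 Ca^2+ + 2 AsO4^3-, so Q = [Ca^2+]^3[AsO4^3-]^2
Q = (2.21 × 10^-5)^3(2.38 x 10^-5)^2 = 6.1 × 10^-24
Q < Ksp, so no precipitate of Ca3(AsO4)2 forms.

Q = 6.1e-24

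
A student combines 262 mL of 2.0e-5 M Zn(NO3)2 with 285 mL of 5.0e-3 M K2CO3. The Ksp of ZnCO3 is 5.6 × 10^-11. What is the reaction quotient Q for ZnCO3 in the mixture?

Q = 2.5 x 10^-8

Total volume = 262 + 285 = 547 mL.
[Zn^2+] = 2.0 × 10^-5 × (262/547) = 9.58 × 10^-6 M
[CO3^2-] = 5.0 × 10^-3 × (285/547) = 2.61 x 10^-3 M
ZnCO3(s) <=> Zn^2+ + CO3^2-, so Q = [Zn^2+][CO3^2-]
Q = (9.58 × 10^-6)(2.61 × 10^-3) = 2.5 × 10^-8
Q > Ksp, so ZnCO3 will precipitate.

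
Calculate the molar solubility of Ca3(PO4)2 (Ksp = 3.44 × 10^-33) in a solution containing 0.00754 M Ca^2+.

4.48 × 10^-14 M

Ca3(PO4)2(s) ⇌ 3 Ca^2+(aq) + 2 PO4^3-(aq)
Ksp = [Ca^2+]^3[PO4^3-]^2
If s mol/L dissolves here, [Ca^2+] = 0.00754 + 3s ≈ 0.00754, [PO4^3-] = 2s (Ksp is small, so little additional dissolves).
Ksp ≈ (0.00754)^3 × (2s)^2
s = 4.48 x 10^-14 M
Check: 3s = 1.3 × 10^-13 ≪ 0.00754, so the approximation is valid.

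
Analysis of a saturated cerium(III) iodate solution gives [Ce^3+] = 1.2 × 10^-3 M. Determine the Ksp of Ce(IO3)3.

5.6 × 10^-11

Ce(IO3)3(s) <=> Ce^3+(aq) + 3 IO3^-(aq)
Stoichiometry gives [IO3^-] = (3/1)[Ce^3+] = 3.60 x 10^-3 M.
Ksp = [Ce^3+][IO3^-]^3
Ksp = 1.2 x 10^-3 × (3.60 × 10^-3)^3 = 5.6 x 10^-11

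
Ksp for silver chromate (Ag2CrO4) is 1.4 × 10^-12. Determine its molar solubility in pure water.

Ag2CrO4(s) ⇌ 2 Ag^+ + CrO4^2-
Ksp = [Ag^+]^2[CrO4^2-]
If s mol/L of Ag2CrO4 dissolves, [Ag^+] = 2s and [CrO4^2-] = s.
Substituting: Ksp = (2s)^2s = 4s^3
Solving, s = (1.4 × 10^-12/4)^(1/3) = 7.0 x 10^-5 M

s ≈ 7.0 x 10^-5 M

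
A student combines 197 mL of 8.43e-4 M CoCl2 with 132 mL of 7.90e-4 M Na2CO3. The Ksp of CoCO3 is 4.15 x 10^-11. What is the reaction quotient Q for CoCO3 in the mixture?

Q = 1.60 × 10^-7

Total volume = 197 + 132 = 329 mL.
[Co^2+] = 8.43 × 10^-4 × (197/329) = 5.048 × 10^-4 M
[CO3^2-] = 7.90 x 10^-4 × (132/329) = 3.170 x 10^-4 M
CoCO3(s) <=> Co^2+ + CO3^2-, so Q = [Co^2+][CO3^2-]
Q = (5.048 × 10^-4)(3.170 × 10^-4) = 1.60 × 10^-7
Q > Ksp, so CoCO3 will precipitate.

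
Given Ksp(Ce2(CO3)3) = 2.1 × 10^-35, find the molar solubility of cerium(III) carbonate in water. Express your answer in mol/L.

Ce2(CO3)3(s) ⇌ 2 Ce^3+(aq) + 3 CO3^2-(aq)
Ksp = [Ce^3+]^2[CO3^2-]^3
For each mole of Ce2(CO3)3 that dissolves: [Ce^3+] = 2s, [CO3^2-] = 3s.
Ksp = (2s)^2(3s)^3 = 108s^5
Solving, s = (2.1 × 10^-35/108)^(1/5) = 4.5 x 10^-8 M

s = 4.5 × 10^-8 M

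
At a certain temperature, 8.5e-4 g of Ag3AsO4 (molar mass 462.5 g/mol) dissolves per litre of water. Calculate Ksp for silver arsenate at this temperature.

3.1e-22

Molar solubility s = (8.5 x 10^-4 g/L) / (462.5 g/mol) = 1.84 × 10^-6 M.
Ag3AsO4(s) <=> 3 Ag^+ + AsO4^3-
For each mole of Ag3AsO4 that dissolves: [Ag^+] = 3s, [AsO4^3-] = s.
Ksp = [Ag^+]^3[AsO4^3-]
So Ksp = (3s)^3 × s = 27s^4
Ksp = 27 × (1.84 x 10^-6)^4 = 3.1 x 10^-22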